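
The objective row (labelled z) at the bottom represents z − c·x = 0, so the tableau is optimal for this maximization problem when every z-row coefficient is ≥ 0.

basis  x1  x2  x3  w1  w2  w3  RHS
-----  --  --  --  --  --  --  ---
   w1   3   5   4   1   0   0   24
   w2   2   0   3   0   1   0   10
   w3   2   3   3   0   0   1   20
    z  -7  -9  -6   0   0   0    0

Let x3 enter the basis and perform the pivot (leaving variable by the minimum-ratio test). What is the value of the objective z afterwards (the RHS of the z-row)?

Ratio test on column x3 — row 1: 24/4 = 6; row 2: 10/3 = 10/3; row 3: 20/3 = 20/3. Minimum is 10/3 at row 2 (w2 leaves); pivot element 3.
Pivot on row 2; the z-row RHS becomes 0 − (-6)·(10/3) = 20.

20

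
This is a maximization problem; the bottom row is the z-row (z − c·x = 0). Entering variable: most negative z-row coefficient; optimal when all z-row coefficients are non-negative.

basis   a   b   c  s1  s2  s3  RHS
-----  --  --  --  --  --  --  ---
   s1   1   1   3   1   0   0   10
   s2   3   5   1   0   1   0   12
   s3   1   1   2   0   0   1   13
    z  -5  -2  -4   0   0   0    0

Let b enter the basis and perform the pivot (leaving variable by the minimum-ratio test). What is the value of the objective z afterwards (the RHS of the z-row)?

Ratio test on column b — row 1: 10/1 = 10; row 2: 12/5 = 12/5; row 3: 13/1 = 13. Minimum is 12/5 at row 2 (s2 leaves); pivot element 5.
Pivot on row 2; the z-row RHS becomes 0 − (-2)·(12/5) = 24/5.

24/5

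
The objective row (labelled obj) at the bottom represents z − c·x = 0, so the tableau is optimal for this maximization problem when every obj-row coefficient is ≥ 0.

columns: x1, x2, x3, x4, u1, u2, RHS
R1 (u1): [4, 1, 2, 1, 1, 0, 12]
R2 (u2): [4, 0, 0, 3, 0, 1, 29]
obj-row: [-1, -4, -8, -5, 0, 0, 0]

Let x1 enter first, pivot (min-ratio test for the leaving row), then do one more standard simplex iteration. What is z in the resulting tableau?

48

Ratio test on column x1 — row 1: 12/4 = 3; row 2: 29/4 = 29/4. Minimum is 3 at row 1 (u1 leaves); pivot element 4.
Pivot on row 1; the obj-row RHS becomes 0 − (-1)·3 = 3.
Next entering variable (most negative obj-row entry -15/2): x3.
Ratio test on column x3 — row 1: 3/(1/2) = 6; row 2: entry -2 ≤ 0. Minimum is 6 at row 1 (x1 leaves); pivot element 1/2.
After the second pivot the obj-row RHS is 3 − (-15/2)·6 = 48.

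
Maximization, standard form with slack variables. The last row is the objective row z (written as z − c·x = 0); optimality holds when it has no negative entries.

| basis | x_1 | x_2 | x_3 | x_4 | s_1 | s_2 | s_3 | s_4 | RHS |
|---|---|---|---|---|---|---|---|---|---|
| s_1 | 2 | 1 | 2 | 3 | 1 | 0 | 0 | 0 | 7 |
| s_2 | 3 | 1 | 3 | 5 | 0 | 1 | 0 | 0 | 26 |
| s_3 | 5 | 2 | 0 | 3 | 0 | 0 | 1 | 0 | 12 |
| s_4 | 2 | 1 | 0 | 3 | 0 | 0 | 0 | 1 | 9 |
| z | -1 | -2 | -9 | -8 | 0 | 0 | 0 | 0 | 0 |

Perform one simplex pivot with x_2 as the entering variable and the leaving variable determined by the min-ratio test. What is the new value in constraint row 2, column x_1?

Ratio test on column x_2 — row 1: 7/1 = 7; row 2: 26/1 = 26; row 3: 12/2 = 6; row 4: 9/1 = 9. Minimum is 6 at row 3 (s_3 leaves); pivot element 2.
Divide row 3 by 2; eliminate column x_2 from the other rows.
Row 2 update in column x_1: 3 − 1·(5/2) = 1/2.

1/2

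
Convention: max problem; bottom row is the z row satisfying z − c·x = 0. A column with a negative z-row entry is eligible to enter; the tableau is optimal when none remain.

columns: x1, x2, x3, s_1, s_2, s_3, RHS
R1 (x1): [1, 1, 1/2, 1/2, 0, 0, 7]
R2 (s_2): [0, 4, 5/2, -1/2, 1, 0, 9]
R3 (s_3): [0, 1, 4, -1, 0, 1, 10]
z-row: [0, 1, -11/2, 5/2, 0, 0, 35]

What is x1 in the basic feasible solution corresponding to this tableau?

x1 is basic (row 1); its value is the RHS of that row, 7.

7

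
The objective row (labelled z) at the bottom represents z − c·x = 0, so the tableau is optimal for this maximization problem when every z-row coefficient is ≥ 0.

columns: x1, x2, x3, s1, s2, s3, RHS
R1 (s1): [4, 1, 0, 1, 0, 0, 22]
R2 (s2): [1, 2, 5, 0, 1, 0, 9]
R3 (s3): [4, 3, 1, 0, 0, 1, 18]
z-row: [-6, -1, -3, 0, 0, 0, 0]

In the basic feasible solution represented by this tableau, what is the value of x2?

x2 is not in the basis, so in the current basic feasible solution x2 = 0.

0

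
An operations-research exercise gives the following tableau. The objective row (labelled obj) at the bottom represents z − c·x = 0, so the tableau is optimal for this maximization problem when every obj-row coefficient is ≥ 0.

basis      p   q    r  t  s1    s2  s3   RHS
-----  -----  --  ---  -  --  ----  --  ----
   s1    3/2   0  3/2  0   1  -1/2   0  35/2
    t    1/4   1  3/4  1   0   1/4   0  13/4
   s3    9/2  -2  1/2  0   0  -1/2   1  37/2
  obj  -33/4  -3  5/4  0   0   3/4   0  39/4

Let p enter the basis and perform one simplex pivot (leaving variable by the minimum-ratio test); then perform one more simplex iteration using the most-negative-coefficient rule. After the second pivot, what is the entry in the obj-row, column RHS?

57

Ratio test on column p — row 1: (35/2)/(3/2) = 35/3; row 2: (13/4)/(1/4) = 13; row 3: (37/2)/(9/2) = 37/9. Minimum is 37/9 at row 3 (s3 leaves); pivot element 9/2.
Divide row 3 by 9/2; eliminate column p from the other rows.
Second iteration: most negative obj-row entry is -20/3 in column q, so q enters.
Ratio test on column q — row 1: (34/3)/(2/3) = 17; row 2: (20/9)/(10/9) = 2; row 3: entry -4/9 ≤ 0. Minimum is 2 at row 2 (t leaves); pivot element 10/9.
Divide row 2 by 10/9; eliminate column q from the other rows.
After both pivots, the entry at the obj-row, column RHS is 57.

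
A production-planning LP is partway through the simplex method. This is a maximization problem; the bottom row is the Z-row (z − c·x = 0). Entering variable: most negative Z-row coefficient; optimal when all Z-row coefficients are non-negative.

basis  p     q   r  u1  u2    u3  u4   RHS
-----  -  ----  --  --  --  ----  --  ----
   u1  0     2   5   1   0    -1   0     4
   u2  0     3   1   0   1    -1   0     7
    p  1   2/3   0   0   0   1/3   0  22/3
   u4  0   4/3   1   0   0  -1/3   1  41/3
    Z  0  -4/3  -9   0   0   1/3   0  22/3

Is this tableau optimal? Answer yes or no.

The Z-row has a negative entry -9 in column r, so it is not optimal.

no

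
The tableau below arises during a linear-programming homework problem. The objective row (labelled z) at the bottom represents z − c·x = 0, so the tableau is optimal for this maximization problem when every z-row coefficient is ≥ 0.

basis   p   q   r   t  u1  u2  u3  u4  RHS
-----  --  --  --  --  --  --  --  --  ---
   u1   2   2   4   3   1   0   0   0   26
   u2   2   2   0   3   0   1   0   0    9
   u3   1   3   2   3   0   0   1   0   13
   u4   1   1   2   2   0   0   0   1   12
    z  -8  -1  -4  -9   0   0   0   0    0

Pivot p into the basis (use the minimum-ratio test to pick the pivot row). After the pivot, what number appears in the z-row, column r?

Ratio test on column p — row 1: 26/2 = 13; row 2: 9/2 = 9/2; row 3: 13/1 = 13; row 4: 12/1 = 12. Minimum is 9/2 at row 2 (u2 leaves); pivot element 2.
Divide row 2 by 2; eliminate column p from the other rows.
z-row update in column r: -4 − (-8)·0 = -4.

-4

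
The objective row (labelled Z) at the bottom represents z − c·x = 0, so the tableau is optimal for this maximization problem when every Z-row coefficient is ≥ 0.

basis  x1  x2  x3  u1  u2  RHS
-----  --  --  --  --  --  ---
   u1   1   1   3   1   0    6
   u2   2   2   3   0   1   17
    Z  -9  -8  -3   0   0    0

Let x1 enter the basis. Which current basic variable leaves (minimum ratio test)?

Column x1 entries and ratios — u1: 6/1 = 6; u2: 17/2 = 17/2.
Smallest ratio is 6 in the row of u1, so u1 leaves.

u1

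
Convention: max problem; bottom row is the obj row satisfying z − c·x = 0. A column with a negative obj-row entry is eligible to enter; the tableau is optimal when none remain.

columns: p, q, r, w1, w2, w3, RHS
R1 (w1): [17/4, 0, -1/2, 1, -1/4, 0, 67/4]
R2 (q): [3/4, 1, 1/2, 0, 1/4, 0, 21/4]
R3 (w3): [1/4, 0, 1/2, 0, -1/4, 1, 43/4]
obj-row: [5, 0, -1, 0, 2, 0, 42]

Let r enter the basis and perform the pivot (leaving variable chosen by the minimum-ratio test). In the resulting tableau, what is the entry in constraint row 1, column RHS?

22

Ratio test on column r — row 1: entry -1/2 ≤ 0; row 2: (21/4)/(1/2) = 21/2; row 3: (43/4)/(1/2) = 43/2. Minimum is 21/2 at row 2 (q leaves); pivot element 1/2.
Divide row 2 by 1/2; eliminate column r from the other rows.
Row 1 update in column RHS: 67/4 − (-1/2)·(21/2) = 22.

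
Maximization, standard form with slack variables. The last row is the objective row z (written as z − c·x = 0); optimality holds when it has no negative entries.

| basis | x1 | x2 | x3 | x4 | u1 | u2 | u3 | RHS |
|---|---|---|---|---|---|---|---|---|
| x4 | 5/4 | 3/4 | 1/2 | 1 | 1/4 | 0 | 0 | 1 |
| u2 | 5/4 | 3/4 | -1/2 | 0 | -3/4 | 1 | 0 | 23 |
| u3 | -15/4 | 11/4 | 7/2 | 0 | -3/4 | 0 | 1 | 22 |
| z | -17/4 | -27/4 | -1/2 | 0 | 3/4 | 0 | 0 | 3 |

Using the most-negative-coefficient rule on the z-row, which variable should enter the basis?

Negative z-row entries: x1: -17/4, x2: -27/4, x3: -1/2.
The most negative is -27/4 in column x2, so x2 enters.

x2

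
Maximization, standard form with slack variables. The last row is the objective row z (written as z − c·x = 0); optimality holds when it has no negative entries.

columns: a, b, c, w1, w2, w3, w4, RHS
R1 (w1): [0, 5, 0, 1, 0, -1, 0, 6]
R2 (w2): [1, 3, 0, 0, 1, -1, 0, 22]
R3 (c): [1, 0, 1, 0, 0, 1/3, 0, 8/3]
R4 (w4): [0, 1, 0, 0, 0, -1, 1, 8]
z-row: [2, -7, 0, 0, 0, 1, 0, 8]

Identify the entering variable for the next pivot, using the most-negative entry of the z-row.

Negative z-row entries: b: -7.
The most negative is -7 in column b, so b enters.

b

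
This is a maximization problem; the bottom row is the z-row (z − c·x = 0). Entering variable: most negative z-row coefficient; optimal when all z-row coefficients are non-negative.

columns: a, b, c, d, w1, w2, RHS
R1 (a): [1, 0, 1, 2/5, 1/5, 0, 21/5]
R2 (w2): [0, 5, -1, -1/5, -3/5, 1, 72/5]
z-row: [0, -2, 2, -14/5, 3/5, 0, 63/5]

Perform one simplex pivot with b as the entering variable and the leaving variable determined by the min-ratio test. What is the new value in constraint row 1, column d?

Ratio test on column b — row 1: entry 0 ≤ 0; row 2: (72/5)/5 = 72/25. Minimum is 72/25 at row 2 (w2 leaves); pivot element 5.
Divide row 2 by 5; eliminate column b from the other rows.
Row 1 update in column d: 2/5 − 0·(-1/25) = 2/5.

2/5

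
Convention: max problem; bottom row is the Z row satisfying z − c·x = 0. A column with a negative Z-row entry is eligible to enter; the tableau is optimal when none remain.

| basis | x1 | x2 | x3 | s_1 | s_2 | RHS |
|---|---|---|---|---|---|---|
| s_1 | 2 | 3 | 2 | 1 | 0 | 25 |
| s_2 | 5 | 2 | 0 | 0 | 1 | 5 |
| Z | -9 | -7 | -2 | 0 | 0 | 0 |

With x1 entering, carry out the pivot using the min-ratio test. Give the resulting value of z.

Ratio test on column x1 — row 1: 25/2 = 25/2; row 2: 5/5 = 1. Minimum is 1 at row 2 (s_2 leaves); pivot element 5.
Pivot on row 2; the Z-row RHS becomes 0 − (-9)·1 = 9.

9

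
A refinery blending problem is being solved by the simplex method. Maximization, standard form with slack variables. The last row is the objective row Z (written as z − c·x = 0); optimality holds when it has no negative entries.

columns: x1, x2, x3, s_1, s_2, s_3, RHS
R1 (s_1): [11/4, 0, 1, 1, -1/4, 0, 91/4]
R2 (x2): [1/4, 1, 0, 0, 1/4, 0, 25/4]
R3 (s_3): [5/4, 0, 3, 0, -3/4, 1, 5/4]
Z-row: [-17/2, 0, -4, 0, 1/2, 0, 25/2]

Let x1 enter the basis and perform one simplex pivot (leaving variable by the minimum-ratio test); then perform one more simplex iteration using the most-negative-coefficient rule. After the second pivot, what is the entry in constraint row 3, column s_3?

-1/7

Ratio test on column x1 — row 1: (91/4)/(11/4) = 91/11; row 2: (25/4)/(1/4) = 25; row 3: (5/4)/(5/4) = 1. Minimum is 1 at row 3 (s_3 leaves); pivot element 5/4.
Divide row 3 by 5/4; eliminate column x1 from the other rows.
Second iteration: most negative Z-row entry is -23/5 in column s_2, so s_2 enters.
Ratio test on column s_2 — row 1: 20/(7/5) = 100/7; row 2: 6/(2/5) = 15; row 3: entry -3/5 ≤ 0. Minimum is 100/7 at row 1 (s_1 leaves); pivot element 7/5.
Divide row 1 by 7/5; eliminate column s_2 from the other rows.
After both pivots, the entry at constraint row 3, column s_3 is -1/7.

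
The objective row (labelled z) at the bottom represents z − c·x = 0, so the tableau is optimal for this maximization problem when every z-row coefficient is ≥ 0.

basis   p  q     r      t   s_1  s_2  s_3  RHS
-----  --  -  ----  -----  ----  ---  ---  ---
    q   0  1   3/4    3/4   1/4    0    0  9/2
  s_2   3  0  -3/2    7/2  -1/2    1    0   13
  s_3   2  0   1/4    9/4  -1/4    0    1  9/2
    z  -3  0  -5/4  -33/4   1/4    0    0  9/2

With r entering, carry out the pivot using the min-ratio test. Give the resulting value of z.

12

Ratio test on column r — row 1: (9/2)/(3/4) = 6; row 2: entry -3/2 ≤ 0; row 3: (9/2)/(1/4) = 18. Minimum is 6 at row 1 (q leaves); pivot element 3/4.
Pivot on row 1; the z-row RHS becomes 9/2 − (-5/4)·6 = 12.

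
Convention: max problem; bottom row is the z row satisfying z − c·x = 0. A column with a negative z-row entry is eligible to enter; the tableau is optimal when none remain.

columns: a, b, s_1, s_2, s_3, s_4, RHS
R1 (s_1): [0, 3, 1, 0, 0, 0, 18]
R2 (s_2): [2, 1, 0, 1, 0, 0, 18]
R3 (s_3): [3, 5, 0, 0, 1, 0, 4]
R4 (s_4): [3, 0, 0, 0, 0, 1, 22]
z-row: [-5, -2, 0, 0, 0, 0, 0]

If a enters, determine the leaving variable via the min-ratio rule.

Column a entries and ratios — s_1: 0 ≤ 0, skip; s_2: 18/2 = 9; s_3: 4/3 = 4/3; s_4: 22/3 = 22/3.
Smallest ratio is 4/3 in the row of s_3, so s_3 leaves.

s_3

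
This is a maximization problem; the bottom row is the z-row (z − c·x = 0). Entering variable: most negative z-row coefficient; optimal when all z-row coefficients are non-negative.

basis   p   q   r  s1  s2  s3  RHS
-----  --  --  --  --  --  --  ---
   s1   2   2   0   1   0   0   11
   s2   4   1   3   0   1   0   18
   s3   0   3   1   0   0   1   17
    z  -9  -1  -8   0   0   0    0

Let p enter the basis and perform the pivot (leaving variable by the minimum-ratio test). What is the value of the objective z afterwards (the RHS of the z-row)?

81/2

Ratio test on column p — row 1: 11/2 = 11/2; row 2: 18/4 = 9/2; row 3: entry 0 ≤ 0. Minimum is 9/2 at row 2 (s2 leaves); pivot element 4.
Pivot on row 2; the z-row RHS becomes 0 − (-9)·(9/2) = 81/2.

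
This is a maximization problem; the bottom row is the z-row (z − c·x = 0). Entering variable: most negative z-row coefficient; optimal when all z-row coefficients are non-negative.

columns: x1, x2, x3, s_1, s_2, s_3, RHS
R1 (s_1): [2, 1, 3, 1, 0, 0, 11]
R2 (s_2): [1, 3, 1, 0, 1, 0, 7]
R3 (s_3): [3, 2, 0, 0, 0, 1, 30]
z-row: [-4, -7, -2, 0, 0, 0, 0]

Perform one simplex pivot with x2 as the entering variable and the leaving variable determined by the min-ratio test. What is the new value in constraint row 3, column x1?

Ratio test on column x2 — row 1: 11/1 = 11; row 2: 7/3 = 7/3; row 3: 30/2 = 15. Minimum is 7/3 at row 2 (s_2 leaves); pivot element 3.
Divide row 2 by 3; eliminate column x2 from the other rows.
Row 3 update in column x1: 3 − 2·(1/3) = 7/3.

7/3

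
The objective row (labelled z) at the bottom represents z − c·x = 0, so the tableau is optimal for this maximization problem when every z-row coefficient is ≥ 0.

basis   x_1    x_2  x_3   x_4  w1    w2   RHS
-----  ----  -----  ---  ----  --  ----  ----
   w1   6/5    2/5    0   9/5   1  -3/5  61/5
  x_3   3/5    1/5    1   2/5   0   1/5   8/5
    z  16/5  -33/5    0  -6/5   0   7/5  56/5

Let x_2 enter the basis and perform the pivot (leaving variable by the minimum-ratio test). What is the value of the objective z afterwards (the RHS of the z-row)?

64

Ratio test on column x_2 — row 1: (61/5)/(2/5) = 61/2; row 2: (8/5)/(1/5) = 8. Minimum is 8 at row 2 (x_3 leaves); pivot element 1/5.
Pivot on row 2; the z-row RHS becomes 56/5 − (-33/5)·8 = 64.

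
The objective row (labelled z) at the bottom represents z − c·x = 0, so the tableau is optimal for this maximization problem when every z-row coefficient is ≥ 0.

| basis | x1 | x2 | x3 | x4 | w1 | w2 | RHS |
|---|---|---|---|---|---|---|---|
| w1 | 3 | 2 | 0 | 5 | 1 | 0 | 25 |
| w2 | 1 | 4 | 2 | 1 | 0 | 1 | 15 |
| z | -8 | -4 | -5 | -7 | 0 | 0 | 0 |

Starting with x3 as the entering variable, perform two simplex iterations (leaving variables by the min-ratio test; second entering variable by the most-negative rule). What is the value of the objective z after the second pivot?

Ratio test on column x3 — row 1: entry 0 ≤ 0; row 2: 15/2 = 15/2. Minimum is 15/2 at row 2 (w2 leaves); pivot element 2.
Pivot on row 2; the z-row RHS becomes 0 − (-5)·(15/2) = 75/2.
Next entering variable (most negative z-row entry -11/2): x1.
Ratio test on column x1 — row 1: 25/3 = 25/3; row 2: (15/2)/(1/2) = 15. Minimum is 25/3 at row 1 (w1 leaves); pivot element 3.
After the second pivot the z-row RHS is 75/2 − (-11/2)·(25/3) = 250/3.

250/3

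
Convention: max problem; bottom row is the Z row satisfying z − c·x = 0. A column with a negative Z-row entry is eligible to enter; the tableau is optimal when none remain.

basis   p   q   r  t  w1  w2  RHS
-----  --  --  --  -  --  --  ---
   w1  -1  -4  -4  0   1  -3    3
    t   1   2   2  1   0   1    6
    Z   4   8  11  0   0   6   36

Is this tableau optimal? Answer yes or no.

Every Z-row coefficient is ≥ 0, so the tableau is optimal.

yes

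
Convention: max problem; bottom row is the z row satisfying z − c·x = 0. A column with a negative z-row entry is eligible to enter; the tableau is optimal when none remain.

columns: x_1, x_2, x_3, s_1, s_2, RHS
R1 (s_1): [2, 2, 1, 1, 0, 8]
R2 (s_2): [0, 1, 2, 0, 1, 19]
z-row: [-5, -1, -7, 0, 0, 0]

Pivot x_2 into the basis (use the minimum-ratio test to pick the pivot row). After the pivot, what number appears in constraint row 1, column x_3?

Ratio test on column x_2 — row 1: 8/2 = 4; row 2: 19/1 = 19. Minimum is 4 at row 1 (s_1 leaves); pivot element 2.
Divide row 1 by 2; eliminate column x_2 from the other rows.
In the new row 1, the x_3 entry is the old entry divided by the pivot: 1/2 = 1/2.

1/2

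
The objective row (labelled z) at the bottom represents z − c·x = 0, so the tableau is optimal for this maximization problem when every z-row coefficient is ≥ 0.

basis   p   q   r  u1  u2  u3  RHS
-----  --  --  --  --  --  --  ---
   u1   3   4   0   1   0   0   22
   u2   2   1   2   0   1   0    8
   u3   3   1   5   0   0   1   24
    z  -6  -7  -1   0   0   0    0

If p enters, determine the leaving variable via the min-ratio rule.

Column p entries and ratios — u1: 22/3 = 22/3; u2: 8/2 = 4; u3: 24/3 = 8.
Smallest ratio is 4 in the row of u2, so u2 leaves.

u2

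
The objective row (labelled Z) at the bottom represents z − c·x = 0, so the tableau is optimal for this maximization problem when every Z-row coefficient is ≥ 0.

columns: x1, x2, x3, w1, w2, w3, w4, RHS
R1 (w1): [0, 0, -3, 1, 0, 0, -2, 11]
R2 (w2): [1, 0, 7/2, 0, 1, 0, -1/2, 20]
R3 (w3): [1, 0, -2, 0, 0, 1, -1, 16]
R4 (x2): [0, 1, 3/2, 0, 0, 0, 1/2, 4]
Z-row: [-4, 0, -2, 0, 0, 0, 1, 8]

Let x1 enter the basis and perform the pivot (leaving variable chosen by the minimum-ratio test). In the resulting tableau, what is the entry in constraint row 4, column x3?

3/2

Ratio test on column x1 — row 1: entry 0 ≤ 0; row 2: 20/1 = 20; row 3: 16/1 = 16; row 4: entry 0 ≤ 0. Minimum is 16 at row 3 (w3 leaves); pivot element 1.
Divide row 3 by 1; eliminate column x1 from the other rows.
Row 4 update in column x3: 3/2 − 0·(-2) = 3/2.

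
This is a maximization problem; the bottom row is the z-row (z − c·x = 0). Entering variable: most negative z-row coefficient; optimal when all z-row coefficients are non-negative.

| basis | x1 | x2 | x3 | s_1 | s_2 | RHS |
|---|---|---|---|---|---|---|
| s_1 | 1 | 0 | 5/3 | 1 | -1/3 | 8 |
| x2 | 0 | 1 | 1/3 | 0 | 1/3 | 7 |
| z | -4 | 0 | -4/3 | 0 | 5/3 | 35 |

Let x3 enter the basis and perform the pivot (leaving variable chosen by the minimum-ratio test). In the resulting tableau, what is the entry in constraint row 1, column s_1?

3/5

Ratio test on column x3 — row 1: 8/(5/3) = 24/5; row 2: 7/(1/3) = 21. Minimum is 24/5 at row 1 (s_1 leaves); pivot element 5/3.
Divide row 1 by 5/3; eliminate column x3 from the other rows.
In the new row 1, the s_1 entry is the old entry divided by the pivot: 1/(5/3) = 3/5.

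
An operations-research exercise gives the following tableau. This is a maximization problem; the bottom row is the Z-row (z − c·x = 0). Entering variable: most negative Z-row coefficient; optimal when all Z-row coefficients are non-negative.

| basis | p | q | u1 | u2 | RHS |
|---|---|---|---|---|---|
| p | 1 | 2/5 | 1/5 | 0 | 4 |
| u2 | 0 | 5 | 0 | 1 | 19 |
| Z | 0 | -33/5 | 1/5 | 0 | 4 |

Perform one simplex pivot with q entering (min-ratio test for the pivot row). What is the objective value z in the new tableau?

727/25

Ratio test on column q — row 1: 4/(2/5) = 10; row 2: 19/5 = 19/5. Minimum is 19/5 at row 2 (u2 leaves); pivot element 5.
Pivot on row 2; the Z-row RHS becomes 4 − (-33/5)·(19/5) = 727/25.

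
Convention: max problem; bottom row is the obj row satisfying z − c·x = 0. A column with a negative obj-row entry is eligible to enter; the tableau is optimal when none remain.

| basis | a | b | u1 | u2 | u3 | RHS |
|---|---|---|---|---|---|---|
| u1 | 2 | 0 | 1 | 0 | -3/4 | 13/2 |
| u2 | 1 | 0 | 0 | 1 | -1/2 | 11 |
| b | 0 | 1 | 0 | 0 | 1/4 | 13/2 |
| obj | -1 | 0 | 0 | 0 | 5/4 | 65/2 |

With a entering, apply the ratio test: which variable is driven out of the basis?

u1

Column a entries and ratios — u1: (13/2)/2 = 13/4; u2: 11/1 = 11; b: 0 ≤ 0, skip.
Smallest ratio is 13/4 in the row of u1, so u1 leaves.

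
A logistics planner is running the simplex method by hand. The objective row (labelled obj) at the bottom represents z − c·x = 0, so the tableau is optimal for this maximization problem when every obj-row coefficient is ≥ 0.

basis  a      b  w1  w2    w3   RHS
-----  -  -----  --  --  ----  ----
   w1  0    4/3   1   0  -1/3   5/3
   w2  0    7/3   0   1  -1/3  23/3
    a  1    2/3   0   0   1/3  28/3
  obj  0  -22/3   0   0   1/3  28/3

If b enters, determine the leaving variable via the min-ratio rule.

w1

Column b entries and ratios — w1: (5/3)/(4/3) = 5/4; w2: (23/3)/(7/3) = 23/7; a: (28/3)/(2/3) = 14.
Smallest ratio is 5/4 in the row of w1, so w1 leaves.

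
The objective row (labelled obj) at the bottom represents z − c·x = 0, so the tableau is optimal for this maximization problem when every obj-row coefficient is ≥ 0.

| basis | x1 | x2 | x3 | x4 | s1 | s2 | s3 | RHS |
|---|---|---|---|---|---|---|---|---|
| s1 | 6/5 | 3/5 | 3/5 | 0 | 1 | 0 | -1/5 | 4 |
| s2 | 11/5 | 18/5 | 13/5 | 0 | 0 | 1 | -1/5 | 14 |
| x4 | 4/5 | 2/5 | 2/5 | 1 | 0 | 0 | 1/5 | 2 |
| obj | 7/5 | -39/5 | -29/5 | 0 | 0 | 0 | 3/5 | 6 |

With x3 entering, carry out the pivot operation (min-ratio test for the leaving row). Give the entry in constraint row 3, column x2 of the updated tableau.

1

Ratio test on column x3 — row 1: 4/(3/5) = 20/3; row 2: 14/(13/5) = 70/13; row 3: 2/(2/5) = 5. Minimum is 5 at row 3 (x4 leaves); pivot element 2/5.
Divide row 3 by 2/5; eliminate column x3 from the other rows.
In the new row 3, the x2 entry is the old entry divided by the pivot: (2/5)/(2/5) = 1.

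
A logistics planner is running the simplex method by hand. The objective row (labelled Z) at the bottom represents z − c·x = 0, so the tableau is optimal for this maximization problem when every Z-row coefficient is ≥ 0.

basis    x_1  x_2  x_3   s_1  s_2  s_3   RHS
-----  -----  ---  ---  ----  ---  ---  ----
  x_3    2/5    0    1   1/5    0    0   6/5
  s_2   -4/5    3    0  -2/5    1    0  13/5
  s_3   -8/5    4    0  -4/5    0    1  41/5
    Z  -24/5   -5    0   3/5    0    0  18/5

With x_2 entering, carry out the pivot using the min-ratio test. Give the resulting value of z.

119/15

Ratio test on column x_2 — row 1: entry 0 ≤ 0; row 2: (13/5)/3 = 13/15; row 3: (41/5)/4 = 41/20. Minimum is 13/15 at row 2 (s_2 leaves); pivot element 3.
Pivot on row 2; the Z-row RHS becomes 18/5 − (-5)·(13/15) = 119/15.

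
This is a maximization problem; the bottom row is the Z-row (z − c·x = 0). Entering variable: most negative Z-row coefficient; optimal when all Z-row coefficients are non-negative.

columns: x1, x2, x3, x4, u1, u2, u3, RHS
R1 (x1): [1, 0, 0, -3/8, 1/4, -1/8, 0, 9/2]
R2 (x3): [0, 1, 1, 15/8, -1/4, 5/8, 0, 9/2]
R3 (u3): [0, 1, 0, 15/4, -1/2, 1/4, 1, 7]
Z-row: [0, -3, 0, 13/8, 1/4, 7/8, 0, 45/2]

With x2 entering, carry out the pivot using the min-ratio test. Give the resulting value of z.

36

Ratio test on column x2 — row 1: entry 0 ≤ 0; row 2: (9/2)/1 = 9/2; row 3: 7/1 = 7. Minimum is 9/2 at row 2 (x3 leaves); pivot element 1.
Pivot on row 2; the Z-row RHS becomes 45/2 − (-3)·(9/2) = 36.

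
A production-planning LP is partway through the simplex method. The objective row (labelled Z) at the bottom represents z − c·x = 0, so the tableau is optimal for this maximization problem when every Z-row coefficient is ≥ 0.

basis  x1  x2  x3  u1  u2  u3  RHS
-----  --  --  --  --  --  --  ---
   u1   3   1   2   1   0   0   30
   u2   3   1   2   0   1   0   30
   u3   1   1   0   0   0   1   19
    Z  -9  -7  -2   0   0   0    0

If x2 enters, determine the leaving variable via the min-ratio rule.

Column x2 entries and ratios — u1: 30/1 = 30; u2: 30/1 = 30; u3: 19/1 = 19.
Smallest ratio is 19 in the row of u3, so u3 leaves.

u3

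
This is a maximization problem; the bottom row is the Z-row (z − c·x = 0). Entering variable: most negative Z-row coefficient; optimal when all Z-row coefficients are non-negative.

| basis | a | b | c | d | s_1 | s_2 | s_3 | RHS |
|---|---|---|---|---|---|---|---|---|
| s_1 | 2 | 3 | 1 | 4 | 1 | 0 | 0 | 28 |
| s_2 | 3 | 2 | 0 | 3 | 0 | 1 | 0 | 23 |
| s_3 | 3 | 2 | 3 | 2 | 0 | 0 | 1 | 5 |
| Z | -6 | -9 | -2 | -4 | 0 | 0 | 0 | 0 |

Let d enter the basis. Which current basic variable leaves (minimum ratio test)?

s_3

Column d entries and ratios — s_1: 28/4 = 7; s_2: 23/3 = 23/3; s_3: 5/2 = 5/2.
Smallest ratio is 5/2 in the row of s_3, so s_3 leaves.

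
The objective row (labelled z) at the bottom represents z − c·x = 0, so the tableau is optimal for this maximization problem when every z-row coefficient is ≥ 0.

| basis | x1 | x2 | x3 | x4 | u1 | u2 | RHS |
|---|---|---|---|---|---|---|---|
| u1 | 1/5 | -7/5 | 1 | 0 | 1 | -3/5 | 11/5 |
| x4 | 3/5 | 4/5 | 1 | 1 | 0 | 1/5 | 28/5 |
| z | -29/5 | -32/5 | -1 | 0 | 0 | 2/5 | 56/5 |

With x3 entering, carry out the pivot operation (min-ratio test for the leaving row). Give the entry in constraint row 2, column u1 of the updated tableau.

-1

Ratio test on column x3 — row 1: (11/5)/1 = 11/5; row 2: (28/5)/1 = 28/5. Minimum is 11/5 at row 1 (u1 leaves); pivot element 1.
Divide row 1 by 1; eliminate column x3 from the other rows.
Row 2 update in column u1: 0 − 1·1 = -1.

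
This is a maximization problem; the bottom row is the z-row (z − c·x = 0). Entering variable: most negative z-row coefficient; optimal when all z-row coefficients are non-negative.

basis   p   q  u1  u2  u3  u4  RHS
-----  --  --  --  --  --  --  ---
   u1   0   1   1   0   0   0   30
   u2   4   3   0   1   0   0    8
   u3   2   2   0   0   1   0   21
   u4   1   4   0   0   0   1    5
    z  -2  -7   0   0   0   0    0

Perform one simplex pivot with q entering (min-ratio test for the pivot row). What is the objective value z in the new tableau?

Ratio test on column q — row 1: 30/1 = 30; row 2: 8/3 = 8/3; row 3: 21/2 = 21/2; row 4: 5/4 = 5/4. Minimum is 5/4 at row 4 (u4 leaves); pivot element 4.
Pivot on row 4; the z-row RHS becomes 0 − (-7)·(5/4) = 35/4.

35/4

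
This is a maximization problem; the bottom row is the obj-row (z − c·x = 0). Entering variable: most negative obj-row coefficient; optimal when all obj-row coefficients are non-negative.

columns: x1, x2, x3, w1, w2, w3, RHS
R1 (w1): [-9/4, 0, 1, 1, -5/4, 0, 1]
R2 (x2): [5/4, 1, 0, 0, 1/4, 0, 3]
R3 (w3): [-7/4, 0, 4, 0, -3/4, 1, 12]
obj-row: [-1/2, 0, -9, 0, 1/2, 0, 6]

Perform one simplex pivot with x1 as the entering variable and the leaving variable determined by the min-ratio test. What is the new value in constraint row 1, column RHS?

32/5

Ratio test on column x1 — row 1: entry -9/4 ≤ 0; row 2: 3/(5/4) = 12/5; row 3: entry -7/4 ≤ 0. Minimum is 12/5 at row 2 (x2 leaves); pivot element 5/4.
Divide row 2 by 5/4; eliminate column x1 from the other rows.
Row 1 update in column RHS: 1 − (-9/4)·(12/5) = 32/5.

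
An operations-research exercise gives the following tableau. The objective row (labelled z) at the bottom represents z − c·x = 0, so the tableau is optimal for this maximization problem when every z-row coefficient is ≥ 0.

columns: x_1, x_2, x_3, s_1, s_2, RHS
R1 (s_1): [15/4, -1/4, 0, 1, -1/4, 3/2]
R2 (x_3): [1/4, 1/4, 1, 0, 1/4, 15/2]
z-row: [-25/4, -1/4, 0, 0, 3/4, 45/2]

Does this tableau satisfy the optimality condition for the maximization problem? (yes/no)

no

The z-row has a negative entry -25/4 in column x_1, so it is not optimal.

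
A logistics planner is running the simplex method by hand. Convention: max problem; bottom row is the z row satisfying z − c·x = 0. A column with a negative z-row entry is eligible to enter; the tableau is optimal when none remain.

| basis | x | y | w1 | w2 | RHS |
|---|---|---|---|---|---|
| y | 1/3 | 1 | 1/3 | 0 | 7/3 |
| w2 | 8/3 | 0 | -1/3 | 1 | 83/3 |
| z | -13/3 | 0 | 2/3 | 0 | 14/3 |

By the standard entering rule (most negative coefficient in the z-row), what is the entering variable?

Negative z-row entries: x: -13/3.
The most negative is -13/3 in column x, so x enters.

x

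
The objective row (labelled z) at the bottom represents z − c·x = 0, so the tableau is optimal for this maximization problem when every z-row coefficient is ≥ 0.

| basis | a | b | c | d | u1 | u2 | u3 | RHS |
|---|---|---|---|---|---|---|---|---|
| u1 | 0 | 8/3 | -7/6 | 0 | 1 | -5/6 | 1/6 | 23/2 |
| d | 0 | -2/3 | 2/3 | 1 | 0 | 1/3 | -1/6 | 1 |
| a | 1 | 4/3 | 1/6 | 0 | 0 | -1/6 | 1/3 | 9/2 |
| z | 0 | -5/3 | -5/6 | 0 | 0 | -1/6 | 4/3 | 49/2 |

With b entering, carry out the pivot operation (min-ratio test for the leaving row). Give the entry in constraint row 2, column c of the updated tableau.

3/4

Ratio test on column b — row 1: (23/2)/(8/3) = 69/16; row 2: entry -2/3 ≤ 0; row 3: (9/2)/(4/3) = 27/8. Minimum is 27/8 at row 3 (a leaves); pivot element 4/3.
Divide row 3 by 4/3; eliminate column b from the other rows.
Row 2 update in column c: 2/3 − (-2/3)·(1/8) = 3/4.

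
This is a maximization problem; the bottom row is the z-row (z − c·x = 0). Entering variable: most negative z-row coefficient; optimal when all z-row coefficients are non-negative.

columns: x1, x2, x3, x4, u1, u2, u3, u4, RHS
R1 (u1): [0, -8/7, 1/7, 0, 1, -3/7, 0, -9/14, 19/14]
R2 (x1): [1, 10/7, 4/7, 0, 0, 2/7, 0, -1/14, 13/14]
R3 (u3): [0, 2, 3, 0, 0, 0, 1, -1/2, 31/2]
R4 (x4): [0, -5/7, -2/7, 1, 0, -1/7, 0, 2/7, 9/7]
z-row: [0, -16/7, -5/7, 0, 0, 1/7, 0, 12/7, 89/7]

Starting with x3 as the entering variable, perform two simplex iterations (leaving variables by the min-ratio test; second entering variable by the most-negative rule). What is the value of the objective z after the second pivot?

Ratio test on column x3 — row 1: (19/14)/(1/7) = 19/2; row 2: (13/14)/(4/7) = 13/8; row 3: (31/2)/3 = 31/6; row 4: entry -2/7 ≤ 0. Minimum is 13/8 at row 2 (x1 leaves); pivot element 4/7.
Pivot on row 2; the z-row RHS becomes 89/7 − (-5/7)·(13/8) = 111/8.
Next entering variable (most negative z-row entry -1/2): x2.
Ratio test on column x2 — row 1: entry -3/2 ≤ 0; row 2: (13/8)/(5/2) = 13/20; row 3: entry -11/2 ≤ 0; row 4: entry 0 ≤ 0. Minimum is 13/20 at row 2 (x3 leaves); pivot element 5/2.
After the second pivot the z-row RHS is 111/8 − (-1/2)·(13/20) = 71/5.

71/5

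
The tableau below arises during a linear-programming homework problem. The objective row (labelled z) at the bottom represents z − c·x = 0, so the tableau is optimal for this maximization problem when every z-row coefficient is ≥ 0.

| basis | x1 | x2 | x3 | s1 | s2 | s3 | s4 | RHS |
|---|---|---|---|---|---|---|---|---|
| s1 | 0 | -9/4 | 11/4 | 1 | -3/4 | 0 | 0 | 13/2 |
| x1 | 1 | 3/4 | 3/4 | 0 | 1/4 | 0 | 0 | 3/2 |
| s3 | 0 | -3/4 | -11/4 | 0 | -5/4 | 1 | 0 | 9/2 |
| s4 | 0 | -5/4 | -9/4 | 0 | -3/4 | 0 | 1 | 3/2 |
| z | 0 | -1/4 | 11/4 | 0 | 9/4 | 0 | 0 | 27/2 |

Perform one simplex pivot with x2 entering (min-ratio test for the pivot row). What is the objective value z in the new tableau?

14

Ratio test on column x2 — row 1: entry -9/4 ≤ 0; row 2: (3/2)/(3/4) = 2; row 3: entry -3/4 ≤ 0; row 4: entry -5/4 ≤ 0. Minimum is 2 at row 2 (x1 leaves); pivot element 3/4.
Pivot on row 2; the z-row RHS becomes 27/2 − (-1/4)·2 = 14.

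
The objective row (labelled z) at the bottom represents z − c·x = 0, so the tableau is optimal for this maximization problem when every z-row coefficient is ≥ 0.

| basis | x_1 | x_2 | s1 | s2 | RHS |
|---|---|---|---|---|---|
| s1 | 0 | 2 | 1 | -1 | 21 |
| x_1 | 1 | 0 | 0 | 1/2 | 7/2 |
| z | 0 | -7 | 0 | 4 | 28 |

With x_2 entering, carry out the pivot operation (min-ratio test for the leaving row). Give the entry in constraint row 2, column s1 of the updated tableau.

Ratio test on column x_2 — row 1: 21/2 = 21/2; row 2: entry 0 ≤ 0. Minimum is 21/2 at row 1 (s1 leaves); pivot element 2.
Divide row 1 by 2; eliminate column x_2 from the other rows.
Row 2 update in column s1: 0 − 0·(1/2) = 0.

0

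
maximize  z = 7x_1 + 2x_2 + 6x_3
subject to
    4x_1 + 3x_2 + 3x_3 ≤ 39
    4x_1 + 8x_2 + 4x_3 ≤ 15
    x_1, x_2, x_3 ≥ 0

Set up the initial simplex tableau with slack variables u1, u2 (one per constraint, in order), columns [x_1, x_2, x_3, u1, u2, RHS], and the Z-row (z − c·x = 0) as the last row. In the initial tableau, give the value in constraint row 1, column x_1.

4

Constraint 1 has coefficient 4 on x_1.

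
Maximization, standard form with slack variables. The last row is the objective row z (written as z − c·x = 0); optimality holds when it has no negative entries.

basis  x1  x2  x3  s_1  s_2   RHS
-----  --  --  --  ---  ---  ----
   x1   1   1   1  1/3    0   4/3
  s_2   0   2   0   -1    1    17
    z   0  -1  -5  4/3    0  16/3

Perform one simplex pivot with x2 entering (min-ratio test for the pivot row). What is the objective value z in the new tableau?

Ratio test on column x2 — row 1: (4/3)/1 = 4/3; row 2: 17/2 = 17/2. Minimum is 4/3 at row 1 (x1 leaves); pivot element 1.
Pivot on row 1; the z-row RHS becomes 16/3 − (-1)·(4/3) = 20/3.

20/3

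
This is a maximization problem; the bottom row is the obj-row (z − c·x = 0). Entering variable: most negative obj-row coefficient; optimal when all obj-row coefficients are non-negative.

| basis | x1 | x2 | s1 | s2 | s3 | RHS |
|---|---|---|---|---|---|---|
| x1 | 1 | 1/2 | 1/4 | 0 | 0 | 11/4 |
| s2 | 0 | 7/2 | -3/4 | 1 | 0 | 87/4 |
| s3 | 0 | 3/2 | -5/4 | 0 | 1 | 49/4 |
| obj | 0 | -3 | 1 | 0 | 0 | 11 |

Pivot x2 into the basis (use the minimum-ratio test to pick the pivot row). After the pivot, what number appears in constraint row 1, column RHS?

Ratio test on column x2 — row 1: (11/4)/(1/2) = 11/2; row 2: (87/4)/(7/2) = 87/14; row 3: (49/4)/(3/2) = 49/6. Minimum is 11/2 at row 1 (x1 leaves); pivot element 1/2.
Divide row 1 by 1/2; eliminate column x2 from the other rows.
In the new row 1, the RHS entry is the old entry divided by the pivot: (11/4)/(1/2) = 11/2.

11/2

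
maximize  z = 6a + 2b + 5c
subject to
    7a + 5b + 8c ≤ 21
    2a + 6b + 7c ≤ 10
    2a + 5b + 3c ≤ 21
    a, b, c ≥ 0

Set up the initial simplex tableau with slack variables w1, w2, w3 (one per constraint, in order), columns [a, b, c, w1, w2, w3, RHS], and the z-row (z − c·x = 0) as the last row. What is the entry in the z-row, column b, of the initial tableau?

-2

The z-row carries the negated objective coefficients: the b entry is -2.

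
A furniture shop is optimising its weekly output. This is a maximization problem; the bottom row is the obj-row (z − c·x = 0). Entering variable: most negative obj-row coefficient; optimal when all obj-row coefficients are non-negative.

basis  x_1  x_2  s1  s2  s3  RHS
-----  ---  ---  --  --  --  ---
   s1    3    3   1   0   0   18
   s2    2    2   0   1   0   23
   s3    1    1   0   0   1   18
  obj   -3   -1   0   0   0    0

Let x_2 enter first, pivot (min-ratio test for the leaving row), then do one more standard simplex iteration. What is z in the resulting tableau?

18

Ratio test on column x_2 — row 1: 18/3 = 6; row 2: 23/2 = 23/2; row 3: 18/1 = 18. Minimum is 6 at row 1 (s1 leaves); pivot element 3.
Pivot on row 1; the obj-row RHS becomes 0 − (-1)·6 = 6.
Next entering variable (most negative obj-row entry -2): x_1.
Ratio test on column x_1 — row 1: 6/1 = 6; row 2: entry 0 ≤ 0; row 3: entry 0 ≤ 0. Minimum is 6 at row 1 (x_2 leaves); pivot element 1.
After the second pivot the obj-row RHS is 6 − (-2)·6 = 18.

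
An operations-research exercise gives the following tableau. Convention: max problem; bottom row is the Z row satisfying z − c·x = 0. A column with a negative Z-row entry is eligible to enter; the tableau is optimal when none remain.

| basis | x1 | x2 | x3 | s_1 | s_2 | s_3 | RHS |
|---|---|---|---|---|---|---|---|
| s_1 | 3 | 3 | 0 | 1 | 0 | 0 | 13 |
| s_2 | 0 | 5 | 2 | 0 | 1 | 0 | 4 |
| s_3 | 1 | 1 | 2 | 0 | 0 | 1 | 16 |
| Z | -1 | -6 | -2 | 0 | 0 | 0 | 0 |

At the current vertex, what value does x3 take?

0

x3 is not in the basis, so in the current basic feasible solution x3 = 0.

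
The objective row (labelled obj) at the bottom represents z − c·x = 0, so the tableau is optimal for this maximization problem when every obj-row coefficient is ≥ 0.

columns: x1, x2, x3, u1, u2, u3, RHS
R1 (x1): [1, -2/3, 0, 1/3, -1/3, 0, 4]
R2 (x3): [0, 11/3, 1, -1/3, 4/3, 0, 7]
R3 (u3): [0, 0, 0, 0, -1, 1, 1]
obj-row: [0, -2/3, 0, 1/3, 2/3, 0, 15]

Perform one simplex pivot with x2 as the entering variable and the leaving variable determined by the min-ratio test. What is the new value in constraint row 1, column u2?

Ratio test on column x2 — row 1: entry -2/3 ≤ 0; row 2: 7/(11/3) = 21/11; row 3: entry 0 ≤ 0. Minimum is 21/11 at row 2 (x3 leaves); pivot element 11/3.
Divide row 2 by 11/3; eliminate column x2 from the other rows.
Row 1 update in column u2: -1/3 − (-2/3)·(4/11) = -1/11.

-1/11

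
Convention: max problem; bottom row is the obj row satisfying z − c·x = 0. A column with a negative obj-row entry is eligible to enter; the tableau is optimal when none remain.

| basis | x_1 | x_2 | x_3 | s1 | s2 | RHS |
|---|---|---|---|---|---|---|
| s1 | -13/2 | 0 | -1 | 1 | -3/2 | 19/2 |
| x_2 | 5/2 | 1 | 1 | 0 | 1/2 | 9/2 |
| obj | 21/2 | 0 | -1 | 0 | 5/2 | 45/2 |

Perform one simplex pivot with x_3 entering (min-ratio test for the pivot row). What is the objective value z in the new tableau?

Ratio test on column x_3 — row 1: entry -1 ≤ 0; row 2: (9/2)/1 = 9/2. Minimum is 9/2 at row 2 (x_2 leaves); pivot element 1.
Pivot on row 2; the obj-row RHS becomes 45/2 − (-1)·(9/2) = 27.

27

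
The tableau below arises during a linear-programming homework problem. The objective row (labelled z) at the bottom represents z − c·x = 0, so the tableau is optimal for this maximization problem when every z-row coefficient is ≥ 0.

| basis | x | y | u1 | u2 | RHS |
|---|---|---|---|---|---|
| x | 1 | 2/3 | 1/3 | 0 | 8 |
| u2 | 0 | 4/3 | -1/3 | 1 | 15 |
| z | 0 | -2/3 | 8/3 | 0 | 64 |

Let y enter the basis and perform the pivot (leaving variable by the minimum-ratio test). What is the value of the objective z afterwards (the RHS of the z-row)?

143/2

Ratio test on column y — row 1: 8/(2/3) = 12; row 2: 15/(4/3) = 45/4. Minimum is 45/4 at row 2 (u2 leaves); pivot element 4/3.
Pivot on row 2; the z-row RHS becomes 64 − (-2/3)·(45/4) = 143/2.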